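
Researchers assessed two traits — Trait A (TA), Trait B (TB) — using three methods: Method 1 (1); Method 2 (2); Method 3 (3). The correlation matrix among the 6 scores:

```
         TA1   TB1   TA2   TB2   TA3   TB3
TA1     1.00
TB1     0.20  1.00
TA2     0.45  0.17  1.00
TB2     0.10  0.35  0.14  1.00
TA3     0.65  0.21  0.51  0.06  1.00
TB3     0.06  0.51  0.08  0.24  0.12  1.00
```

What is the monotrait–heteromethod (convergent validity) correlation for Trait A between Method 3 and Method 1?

0.65

Same trait (TA), different methods: r(TA3, TA1) = 0.65.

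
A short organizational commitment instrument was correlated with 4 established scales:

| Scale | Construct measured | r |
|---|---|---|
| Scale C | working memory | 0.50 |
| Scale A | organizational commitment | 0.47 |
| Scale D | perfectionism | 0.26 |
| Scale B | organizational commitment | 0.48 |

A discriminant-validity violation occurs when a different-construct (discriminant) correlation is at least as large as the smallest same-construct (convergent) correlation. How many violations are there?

Convergent (same construct = organizational commitment): Scale A, Scale B.
Smallest convergent = 0.47. Discriminant values: 0.50, 0.26; count ≥ 0.47 → 1.

1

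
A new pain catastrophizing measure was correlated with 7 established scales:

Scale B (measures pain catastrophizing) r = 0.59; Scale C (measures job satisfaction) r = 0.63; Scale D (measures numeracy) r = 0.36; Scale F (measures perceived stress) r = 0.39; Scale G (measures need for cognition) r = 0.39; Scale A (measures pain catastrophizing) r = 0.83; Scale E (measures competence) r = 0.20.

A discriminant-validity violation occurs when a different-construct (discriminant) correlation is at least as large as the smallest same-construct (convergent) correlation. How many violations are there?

Convergent (same construct = pain catastrophizing): Scale B, Scale A.
Smallest convergent = 0.59. Discriminant values: 0.63, 0.36, 0.39, 0.39, 0.20; count ≥ 0.59 → 1.

1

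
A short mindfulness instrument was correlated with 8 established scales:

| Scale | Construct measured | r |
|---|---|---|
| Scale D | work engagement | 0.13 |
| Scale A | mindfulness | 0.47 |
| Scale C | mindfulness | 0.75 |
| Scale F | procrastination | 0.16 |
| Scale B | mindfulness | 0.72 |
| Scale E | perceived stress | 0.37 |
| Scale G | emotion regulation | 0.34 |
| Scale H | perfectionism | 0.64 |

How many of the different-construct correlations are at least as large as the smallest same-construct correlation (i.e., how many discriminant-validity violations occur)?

Convergent (same construct = mindfulness): Scale A, Scale C, Scale B.
Smallest convergent = 0.47. Discriminant values: 0.13, 0.16, 0.37, 0.34, 0.64; count ≥ 0.47 → 1.

1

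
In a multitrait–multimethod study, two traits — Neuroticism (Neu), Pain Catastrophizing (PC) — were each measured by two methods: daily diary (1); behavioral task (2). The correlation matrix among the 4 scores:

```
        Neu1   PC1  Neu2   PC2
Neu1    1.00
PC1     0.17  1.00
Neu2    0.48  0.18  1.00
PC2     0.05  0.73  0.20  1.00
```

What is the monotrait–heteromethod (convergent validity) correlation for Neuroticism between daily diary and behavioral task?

Same trait (Neu), different methods: r(Neu1, Neu2) = 0.48.

0.48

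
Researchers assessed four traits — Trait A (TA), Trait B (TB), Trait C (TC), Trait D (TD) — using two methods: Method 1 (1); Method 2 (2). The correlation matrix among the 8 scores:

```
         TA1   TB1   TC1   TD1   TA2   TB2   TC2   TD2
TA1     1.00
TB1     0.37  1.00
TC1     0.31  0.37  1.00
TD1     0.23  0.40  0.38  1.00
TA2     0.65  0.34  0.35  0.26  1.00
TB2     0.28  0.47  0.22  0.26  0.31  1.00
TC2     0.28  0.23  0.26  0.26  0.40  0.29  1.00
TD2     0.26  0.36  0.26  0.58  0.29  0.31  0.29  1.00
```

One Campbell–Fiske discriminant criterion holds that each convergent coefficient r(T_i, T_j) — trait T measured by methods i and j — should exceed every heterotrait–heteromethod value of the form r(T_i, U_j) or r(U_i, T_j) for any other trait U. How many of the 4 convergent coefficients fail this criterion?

1

Each convergent coefficient versus the relevant comparison correlations:
TA (methods 1·2): 0.65 vs {0.28, 0.34, 0.28, 0.35, 0.26, 0.26} → pass.
TB (methods 1·2): 0.47 vs {0.34, 0.28, 0.23, 0.22, 0.36, 0.26} → pass.
TC (methods 1·2): 0.26 vs {0.35, 0.28, 0.22, 0.23, 0.26, 0.26} → fail.
TD (methods 1·2): 0.58 vs {0.26, 0.26, 0.26, 0.36, 0.26, 0.26} → pass.
1 of 4 fail.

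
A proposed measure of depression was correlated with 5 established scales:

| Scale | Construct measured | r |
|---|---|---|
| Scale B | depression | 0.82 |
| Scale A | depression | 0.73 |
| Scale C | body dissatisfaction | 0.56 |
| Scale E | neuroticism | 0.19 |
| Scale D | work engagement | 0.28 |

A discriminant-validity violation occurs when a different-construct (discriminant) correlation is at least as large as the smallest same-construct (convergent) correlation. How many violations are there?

Convergent (same construct = depression): Scale B, Scale A.
Smallest convergent = 0.73. Discriminant values: 0.56, 0.19, 0.28; count ≥ 0.73 → 0.

0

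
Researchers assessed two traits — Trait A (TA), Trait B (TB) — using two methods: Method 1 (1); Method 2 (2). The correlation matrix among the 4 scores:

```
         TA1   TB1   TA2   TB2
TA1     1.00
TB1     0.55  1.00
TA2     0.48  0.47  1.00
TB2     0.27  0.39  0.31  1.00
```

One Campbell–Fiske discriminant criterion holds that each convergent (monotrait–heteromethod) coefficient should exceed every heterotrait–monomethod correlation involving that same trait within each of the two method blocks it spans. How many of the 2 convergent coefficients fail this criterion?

2

Each convergent coefficient versus the relevant comparison correlations:
TA (methods 1·2): 0.48 vs {0.55, 0.31} → fail.
TB (methods 1·2): 0.39 vs {0.55, 0.31} → fail.
2 of 2 fail.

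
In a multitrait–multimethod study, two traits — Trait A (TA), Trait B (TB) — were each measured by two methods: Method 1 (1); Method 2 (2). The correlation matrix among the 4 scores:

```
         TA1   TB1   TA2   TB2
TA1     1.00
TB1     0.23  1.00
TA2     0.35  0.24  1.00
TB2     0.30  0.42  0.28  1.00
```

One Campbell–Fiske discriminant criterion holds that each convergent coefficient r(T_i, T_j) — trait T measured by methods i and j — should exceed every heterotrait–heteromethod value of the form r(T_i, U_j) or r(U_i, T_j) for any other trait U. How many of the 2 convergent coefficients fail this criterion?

0

Checking each validity diagonal entry against its comparison values:
TA (methods 1·2): 0.35 vs {0.30, 0.24} → pass.
TB (methods 1·2): 0.42 vs {0.24, 0.30} → pass.
0 of 2 fail.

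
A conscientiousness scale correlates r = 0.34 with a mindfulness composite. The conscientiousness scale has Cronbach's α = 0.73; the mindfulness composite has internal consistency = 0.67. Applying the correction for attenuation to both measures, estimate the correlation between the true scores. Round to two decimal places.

0.49

r_true = r_obs / √(r_xx · r_yy) = 0.34 / √(0.73 × 0.67) = 0.34 / √0.4891 = 0.34 / 0.6994 ≈ 0.49.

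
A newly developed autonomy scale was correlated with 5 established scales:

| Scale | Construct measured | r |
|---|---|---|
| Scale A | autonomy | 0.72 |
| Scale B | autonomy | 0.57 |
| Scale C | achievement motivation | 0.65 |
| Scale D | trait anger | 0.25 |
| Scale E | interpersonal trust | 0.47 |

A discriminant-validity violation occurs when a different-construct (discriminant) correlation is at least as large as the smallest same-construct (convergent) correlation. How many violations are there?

Convergent (same construct = autonomy): Scale A, Scale B.
Smallest convergent = 0.57. Discriminant values: 0.65, 0.25, 0.47; count ≥ 0.57 → 1.

1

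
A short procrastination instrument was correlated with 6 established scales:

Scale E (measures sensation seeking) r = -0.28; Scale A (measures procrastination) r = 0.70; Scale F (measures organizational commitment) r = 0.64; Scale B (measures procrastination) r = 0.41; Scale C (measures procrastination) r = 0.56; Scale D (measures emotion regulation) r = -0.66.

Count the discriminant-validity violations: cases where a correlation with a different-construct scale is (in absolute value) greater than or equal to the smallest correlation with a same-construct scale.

Convergent (same construct = procrastination): Scale A, Scale B, Scale C.
Smallest convergent = 0.41. Discriminant |r|: 0.28, 0.64, 0.66; count ≥ 0.41 → 2.

2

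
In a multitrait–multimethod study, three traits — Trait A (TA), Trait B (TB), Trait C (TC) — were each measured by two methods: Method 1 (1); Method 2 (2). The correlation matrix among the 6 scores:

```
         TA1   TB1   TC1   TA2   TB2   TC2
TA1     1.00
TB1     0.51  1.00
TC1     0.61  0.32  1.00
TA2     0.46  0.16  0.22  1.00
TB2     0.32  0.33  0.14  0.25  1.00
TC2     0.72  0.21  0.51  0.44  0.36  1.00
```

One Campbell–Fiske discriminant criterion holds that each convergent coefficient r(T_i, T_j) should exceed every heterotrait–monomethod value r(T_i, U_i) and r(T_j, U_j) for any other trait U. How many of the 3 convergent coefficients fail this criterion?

3

Convergent coefficients and their comparison sets:
TA (methods 1·2): 0.46 vs {0.51, 0.25, 0.61, 0.44} → fail.
TB (methods 1·2): 0.33 vs {0.51, 0.25, 0.32, 0.36} → fail.
TC (methods 1·2): 0.51 vs {0.61, 0.44, 0.32, 0.36} → fail.
3 of 3 fail.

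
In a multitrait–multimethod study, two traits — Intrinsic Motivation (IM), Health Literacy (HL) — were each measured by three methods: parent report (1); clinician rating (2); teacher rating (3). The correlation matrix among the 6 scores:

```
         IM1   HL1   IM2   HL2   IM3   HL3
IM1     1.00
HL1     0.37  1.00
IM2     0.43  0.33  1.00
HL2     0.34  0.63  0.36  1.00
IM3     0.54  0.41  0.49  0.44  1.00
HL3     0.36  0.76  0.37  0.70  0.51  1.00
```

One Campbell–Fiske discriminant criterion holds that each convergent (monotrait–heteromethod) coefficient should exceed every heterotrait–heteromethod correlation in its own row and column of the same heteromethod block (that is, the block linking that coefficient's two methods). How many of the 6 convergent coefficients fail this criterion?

0

Each convergent coefficient versus the relevant comparison correlations:
IM (methods 1·2): 0.43 vs {0.34, 0.33} → pass.
IM (methods 1·3): 0.54 vs {0.36, 0.41} → pass.
IM (methods 2·3): 0.49 vs {0.37, 0.44} → pass.
HL (methods 1·2): 0.63 vs {0.33, 0.34} → pass.
HL (methods 1·3): 0.76 vs {0.41, 0.36} → pass.
HL (methods 2·3): 0.70 vs {0.44, 0.37} → pass.
0 of 6 fail.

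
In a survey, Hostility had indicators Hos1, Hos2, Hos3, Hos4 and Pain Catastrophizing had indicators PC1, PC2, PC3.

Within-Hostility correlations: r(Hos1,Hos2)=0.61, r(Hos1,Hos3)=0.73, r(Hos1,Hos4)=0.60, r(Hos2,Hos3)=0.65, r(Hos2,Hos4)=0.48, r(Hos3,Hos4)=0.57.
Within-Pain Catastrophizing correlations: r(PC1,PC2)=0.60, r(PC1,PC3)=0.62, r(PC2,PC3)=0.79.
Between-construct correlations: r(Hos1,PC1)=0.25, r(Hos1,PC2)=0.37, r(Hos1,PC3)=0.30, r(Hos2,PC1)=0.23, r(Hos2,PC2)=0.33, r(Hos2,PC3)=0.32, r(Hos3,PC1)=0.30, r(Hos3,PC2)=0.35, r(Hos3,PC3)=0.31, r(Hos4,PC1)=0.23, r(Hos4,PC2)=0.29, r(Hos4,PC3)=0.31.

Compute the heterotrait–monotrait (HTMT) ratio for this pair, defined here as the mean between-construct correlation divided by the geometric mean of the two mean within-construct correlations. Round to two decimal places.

0.47

Mean between = 3.59/12 = 0.2992.
Mean within-Hos = 3.64/6 = 0.6067; mean within-PC = 2.01/3 = 0.6700.
Geometric mean = √(0.6067 × 0.6700) = 0.6376.
HTMT = 0.2992 / 0.6376 = 0.47.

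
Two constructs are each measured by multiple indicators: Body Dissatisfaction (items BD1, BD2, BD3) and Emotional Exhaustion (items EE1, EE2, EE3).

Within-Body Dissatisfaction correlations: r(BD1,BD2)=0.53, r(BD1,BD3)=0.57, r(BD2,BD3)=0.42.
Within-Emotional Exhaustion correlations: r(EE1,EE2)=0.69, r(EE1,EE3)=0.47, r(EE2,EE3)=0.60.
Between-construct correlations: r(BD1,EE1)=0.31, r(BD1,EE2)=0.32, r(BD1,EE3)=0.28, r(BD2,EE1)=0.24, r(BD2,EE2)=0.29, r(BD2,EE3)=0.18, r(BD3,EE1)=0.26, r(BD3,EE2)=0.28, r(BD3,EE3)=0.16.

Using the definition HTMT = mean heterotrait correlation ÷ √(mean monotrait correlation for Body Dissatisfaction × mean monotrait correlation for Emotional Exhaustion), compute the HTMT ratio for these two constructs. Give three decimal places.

0.473

Between-construct mean = 2.32/9 = 0.2578.
Mean within-BD = 1.52/3 = 0.5067; mean within-EE = 1.76/3 = 0.5867.
Geometric mean = √(0.5067 × 0.5867) = 0.5452.
HTMT = 0.2578 / 0.5452 = 0.473.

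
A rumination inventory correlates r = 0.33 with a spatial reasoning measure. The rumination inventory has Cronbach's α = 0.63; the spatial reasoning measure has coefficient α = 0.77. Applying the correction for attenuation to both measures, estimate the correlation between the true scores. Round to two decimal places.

r_true = r_obs / √(r_xx · r_yy) = 0.33 / √(0.63 × 0.77) = 0.33 / √0.4851 = 0.33 / 0.6965 ≈ 0.47.

0.47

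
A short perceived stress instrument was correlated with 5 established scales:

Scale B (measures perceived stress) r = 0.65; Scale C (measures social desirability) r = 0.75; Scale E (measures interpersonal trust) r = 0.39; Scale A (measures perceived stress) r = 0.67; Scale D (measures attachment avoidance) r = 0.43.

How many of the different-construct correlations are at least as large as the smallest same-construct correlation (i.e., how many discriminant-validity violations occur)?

1

Convergent (same construct = perceived stress): Scale B, Scale A.
Smallest convergent = 0.65. Discriminant values: 0.75, 0.39, 0.43; count ≥ 0.65 → 1.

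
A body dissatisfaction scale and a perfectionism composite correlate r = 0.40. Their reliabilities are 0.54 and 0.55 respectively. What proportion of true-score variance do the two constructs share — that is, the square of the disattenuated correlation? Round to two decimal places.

Disattenuated r = 0.40 / √(0.54 × 0.55) = 0.40 / 0.5450 = 0.7339.
Shared true-score variance = 0.7339² = 0.5386 ≈ 0.54.

0.54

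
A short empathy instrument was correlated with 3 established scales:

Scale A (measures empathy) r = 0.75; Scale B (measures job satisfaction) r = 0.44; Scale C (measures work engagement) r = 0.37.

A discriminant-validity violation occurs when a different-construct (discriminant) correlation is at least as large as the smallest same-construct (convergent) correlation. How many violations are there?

Convergent (same construct = empathy): Scale A.
Smallest convergent = 0.75. Discriminant values: 0.44, 0.37; count ≥ 0.75 → 0.

0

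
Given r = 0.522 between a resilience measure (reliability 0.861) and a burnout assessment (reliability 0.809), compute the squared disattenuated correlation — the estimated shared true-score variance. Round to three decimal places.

0.391

Disattenuated r = 0.522 / √(0.861 × 0.809) = 0.522 / 0.8346 = 0.6254.
Shared true-score variance = 0.6254² = 0.3911 ≈ 0.391.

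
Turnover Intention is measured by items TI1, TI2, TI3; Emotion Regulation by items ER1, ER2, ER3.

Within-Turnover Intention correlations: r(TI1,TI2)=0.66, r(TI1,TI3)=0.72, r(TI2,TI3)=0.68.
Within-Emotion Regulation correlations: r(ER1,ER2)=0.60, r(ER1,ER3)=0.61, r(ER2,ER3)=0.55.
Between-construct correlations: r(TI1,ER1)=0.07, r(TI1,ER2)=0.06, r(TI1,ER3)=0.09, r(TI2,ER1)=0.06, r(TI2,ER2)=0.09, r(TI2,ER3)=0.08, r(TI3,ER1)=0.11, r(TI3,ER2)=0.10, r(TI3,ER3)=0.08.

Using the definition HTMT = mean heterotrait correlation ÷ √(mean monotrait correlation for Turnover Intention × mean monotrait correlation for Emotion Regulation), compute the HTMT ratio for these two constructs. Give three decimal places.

0.130

Mean between = 0.74/9 = 0.0822.
Mean within-TI = 2.06/3 = 0.6867; mean within-ER = 1.76/3 = 0.5867.
Geometric mean = √(0.6867 × 0.5867) = 0.6347.
HTMT = 0.0822 / 0.6347 = 0.130.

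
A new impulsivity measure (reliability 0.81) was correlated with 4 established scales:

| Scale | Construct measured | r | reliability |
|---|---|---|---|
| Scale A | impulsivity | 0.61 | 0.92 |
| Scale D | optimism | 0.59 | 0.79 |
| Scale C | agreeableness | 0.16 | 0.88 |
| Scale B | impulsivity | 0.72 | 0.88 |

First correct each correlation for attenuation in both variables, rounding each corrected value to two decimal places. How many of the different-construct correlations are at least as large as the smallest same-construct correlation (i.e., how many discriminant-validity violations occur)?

1

Disattenuated r (r / √(r_scale · r_new)):
  Scale A (conv): 0.61 / √(0.92·0.81) = 0.71
  Scale D (disc): 0.59 / √(0.79·0.81) = 0.74
  Scale C (disc): 0.16 / √(0.88·0.81) = 0.19
  Scale B (conv): 0.72 / √(0.88·0.81) = 0.85
Smallest convergent = 0.71. Discriminant values: 0.74, 0.19; count ≥ 0.71 → 1.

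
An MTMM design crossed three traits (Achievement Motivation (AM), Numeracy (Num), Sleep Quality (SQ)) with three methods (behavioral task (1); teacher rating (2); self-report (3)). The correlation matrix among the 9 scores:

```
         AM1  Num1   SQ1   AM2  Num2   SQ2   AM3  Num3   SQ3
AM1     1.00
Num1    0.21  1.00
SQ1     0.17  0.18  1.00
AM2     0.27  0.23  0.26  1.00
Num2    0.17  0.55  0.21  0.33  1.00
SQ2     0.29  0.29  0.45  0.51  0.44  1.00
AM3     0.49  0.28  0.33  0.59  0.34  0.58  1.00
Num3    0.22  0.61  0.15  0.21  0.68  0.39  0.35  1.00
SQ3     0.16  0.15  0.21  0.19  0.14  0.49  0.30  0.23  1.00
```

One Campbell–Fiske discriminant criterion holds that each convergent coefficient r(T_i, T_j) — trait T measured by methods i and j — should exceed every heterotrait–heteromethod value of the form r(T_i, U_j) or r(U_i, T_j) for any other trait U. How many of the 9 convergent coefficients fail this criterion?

Convergent coefficients and their comparison sets:
AM (methods 1·2): 0.27 vs {0.17, 0.23, 0.29, 0.26} → fail.
AM (methods 1·3): 0.49 vs {0.22, 0.28, 0.16, 0.33} → pass.
AM (methods 2·3): 0.59 vs {0.21, 0.34, 0.19, 0.58} → pass.
Num (methods 1·2): 0.55 vs {0.23, 0.17, 0.29, 0.21} → pass.
Num (methods 1·3): 0.61 vs {0.28, 0.22, 0.15, 0.15} → pass.
Num (methods 2·3): 0.68 vs {0.34, 0.21, 0.14, 0.39} → pass.
SQ (methods 1·2): 0.45 vs {0.26, 0.29, 0.21, 0.29} → pass.
SQ (methods 1·3): 0.21 vs {0.33, 0.16, 0.15, 0.15} → fail.
SQ (methods 2·3): 0.49 vs {0.58, 0.19, 0.39, 0.14} → fail.
3 of 9 fail.

3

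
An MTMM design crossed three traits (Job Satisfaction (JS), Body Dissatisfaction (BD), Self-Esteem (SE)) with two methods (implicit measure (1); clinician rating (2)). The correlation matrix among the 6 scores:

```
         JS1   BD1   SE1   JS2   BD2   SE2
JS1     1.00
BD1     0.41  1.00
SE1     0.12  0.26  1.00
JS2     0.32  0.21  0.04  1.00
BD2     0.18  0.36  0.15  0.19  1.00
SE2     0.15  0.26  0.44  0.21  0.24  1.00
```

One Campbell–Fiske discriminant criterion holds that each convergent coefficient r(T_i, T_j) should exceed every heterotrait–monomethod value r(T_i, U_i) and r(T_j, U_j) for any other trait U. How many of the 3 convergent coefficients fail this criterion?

2

Each convergent coefficient versus the relevant comparison correlations:
JS (methods 1·2): 0.32 vs {0.41, 0.19, 0.12, 0.21} → fail.
BD (methods 1·2): 0.36 vs {0.41, 0.19, 0.26, 0.24} → fail.
SE (methods 1·2): 0.44 vs {0.12, 0.21, 0.26, 0.24} → pass.
2 of 3 fail.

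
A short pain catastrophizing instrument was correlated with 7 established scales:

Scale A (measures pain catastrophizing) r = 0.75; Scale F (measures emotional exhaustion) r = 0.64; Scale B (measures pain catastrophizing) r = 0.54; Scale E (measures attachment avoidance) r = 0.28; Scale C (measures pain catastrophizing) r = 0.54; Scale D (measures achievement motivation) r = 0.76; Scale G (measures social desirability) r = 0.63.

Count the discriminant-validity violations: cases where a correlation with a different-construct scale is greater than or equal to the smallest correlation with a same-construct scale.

3

Convergent (same construct = pain catastrophizing): Scale A, Scale B, Scale C.
Smallest convergent = 0.54. Discriminant values: 0.64, 0.28, 0.76, 0.63; count ≥ 0.54 → 3.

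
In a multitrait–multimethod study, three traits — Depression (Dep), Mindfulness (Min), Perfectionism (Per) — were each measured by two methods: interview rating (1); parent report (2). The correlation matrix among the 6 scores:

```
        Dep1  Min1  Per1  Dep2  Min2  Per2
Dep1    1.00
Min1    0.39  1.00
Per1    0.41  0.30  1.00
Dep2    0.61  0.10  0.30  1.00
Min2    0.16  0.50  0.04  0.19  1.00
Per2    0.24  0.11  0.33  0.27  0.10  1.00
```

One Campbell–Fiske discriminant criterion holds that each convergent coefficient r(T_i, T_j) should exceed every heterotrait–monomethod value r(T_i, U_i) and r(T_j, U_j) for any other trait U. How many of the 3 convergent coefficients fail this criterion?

1

Checking each validity diagonal entry against its comparison values:
Dep (methods 1·2): 0.61 vs {0.39, 0.19, 0.41, 0.27} → pass.
Min (methods 1·2): 0.50 vs {0.39, 0.19, 0.30, 0.10} → pass.
Per (methods 1·2): 0.33 vs {0.41, 0.27, 0.30, 0.10} → fail.
1 of 3 fail.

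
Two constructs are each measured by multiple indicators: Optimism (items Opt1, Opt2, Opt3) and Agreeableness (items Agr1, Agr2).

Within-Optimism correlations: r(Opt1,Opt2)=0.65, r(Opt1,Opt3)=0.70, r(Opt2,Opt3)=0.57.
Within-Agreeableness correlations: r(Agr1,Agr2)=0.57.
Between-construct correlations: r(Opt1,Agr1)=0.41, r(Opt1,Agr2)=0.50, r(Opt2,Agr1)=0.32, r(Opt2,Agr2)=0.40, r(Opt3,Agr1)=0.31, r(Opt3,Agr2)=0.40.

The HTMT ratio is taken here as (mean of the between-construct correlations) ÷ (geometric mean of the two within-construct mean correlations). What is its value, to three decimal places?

Mean between = 2.34/6 = 0.3900.
Mean within-Opt = 1.92/3 = 0.6400; mean within-Agr = 0.57/1 = 0.5700.
Geometric mean = √(0.6400 × 0.5700) = 0.6040.
HTMT = 0.3900 / 0.6040 = 0.646.

0.646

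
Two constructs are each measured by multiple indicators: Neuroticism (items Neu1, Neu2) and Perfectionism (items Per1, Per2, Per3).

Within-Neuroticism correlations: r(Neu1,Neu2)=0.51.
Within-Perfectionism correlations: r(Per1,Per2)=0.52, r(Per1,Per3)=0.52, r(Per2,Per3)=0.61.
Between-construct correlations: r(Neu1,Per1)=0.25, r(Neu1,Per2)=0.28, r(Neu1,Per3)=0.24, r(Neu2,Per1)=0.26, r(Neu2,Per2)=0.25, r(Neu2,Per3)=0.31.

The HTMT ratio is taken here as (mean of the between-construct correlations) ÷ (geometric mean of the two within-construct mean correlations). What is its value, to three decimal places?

0.500

Mean between = 1.59/6 = 0.2650.
Mean within-Neu = 0.51/1 = 0.5100; mean within-Per = 1.65/3 = 0.5500.
Geometric mean = √(0.5100 × 0.5500) = 0.5296.
HTMT = 0.2650 / 0.5296 = 0.500.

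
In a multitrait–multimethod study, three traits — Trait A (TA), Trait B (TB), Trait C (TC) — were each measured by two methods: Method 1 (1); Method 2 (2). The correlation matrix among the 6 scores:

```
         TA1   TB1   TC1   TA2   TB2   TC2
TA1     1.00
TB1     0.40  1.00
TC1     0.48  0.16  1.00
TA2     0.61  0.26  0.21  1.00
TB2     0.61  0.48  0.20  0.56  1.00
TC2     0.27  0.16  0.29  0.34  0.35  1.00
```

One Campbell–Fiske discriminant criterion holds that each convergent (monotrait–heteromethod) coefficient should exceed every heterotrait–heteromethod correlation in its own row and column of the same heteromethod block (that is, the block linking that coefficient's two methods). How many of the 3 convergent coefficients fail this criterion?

Convergent coefficients and their comparison sets:
TA (methods 1·2): 0.61 vs {0.61, 0.26, 0.27, 0.21} → fail.
TB (methods 1·2): 0.48 vs {0.26, 0.61, 0.16, 0.20} → fail.
TC (methods 1·2): 0.29 vs {0.21, 0.27, 0.20, 0.16} → pass.
2 of 3 fail.

2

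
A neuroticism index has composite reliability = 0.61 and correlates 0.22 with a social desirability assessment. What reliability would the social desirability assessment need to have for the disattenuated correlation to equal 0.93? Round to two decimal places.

0.09

r_true = r_obs / √(r_xx · r_yy) ⇒ 0.93 = 0.22 / √(0.61 · r_yy).
√(0.61 · r_yy) = 0.22 / 0.93 = 0.2366; 0.61 · r_yy = 0.0560; r_yy = 0.0560 / 0.61 ≈ 0.09.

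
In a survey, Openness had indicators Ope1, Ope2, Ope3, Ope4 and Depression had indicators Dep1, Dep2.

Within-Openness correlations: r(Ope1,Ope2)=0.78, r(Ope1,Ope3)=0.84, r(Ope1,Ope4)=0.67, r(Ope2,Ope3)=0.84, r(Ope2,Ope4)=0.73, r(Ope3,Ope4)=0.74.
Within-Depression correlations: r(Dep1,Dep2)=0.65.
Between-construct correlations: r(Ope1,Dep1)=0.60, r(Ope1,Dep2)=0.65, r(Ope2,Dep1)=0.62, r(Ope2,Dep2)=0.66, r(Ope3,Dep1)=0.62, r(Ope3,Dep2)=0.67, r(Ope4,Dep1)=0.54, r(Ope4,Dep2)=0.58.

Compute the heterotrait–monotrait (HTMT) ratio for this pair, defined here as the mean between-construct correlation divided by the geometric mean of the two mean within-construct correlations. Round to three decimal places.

Mean heterotrait r = 4.94/8 = 0.6175.
Mean within-Ope = 4.60/6 = 0.7667; mean within-Dep = 0.65/1 = 0.6500.
Geometric mean = √(0.7667 × 0.6500) = 0.7059.
HTMT = 0.6175 / 0.7059 = 0.875.

0.875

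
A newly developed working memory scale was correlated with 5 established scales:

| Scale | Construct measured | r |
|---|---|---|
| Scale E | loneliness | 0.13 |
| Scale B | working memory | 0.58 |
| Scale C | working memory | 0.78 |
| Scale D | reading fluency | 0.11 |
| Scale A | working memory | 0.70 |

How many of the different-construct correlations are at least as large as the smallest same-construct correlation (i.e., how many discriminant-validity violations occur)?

0

Convergent (same construct = working memory): Scale B, Scale C, Scale A.
Smallest convergent = 0.58. Discriminant values: 0.13, 0.11; count ≥ 0.58 → 0.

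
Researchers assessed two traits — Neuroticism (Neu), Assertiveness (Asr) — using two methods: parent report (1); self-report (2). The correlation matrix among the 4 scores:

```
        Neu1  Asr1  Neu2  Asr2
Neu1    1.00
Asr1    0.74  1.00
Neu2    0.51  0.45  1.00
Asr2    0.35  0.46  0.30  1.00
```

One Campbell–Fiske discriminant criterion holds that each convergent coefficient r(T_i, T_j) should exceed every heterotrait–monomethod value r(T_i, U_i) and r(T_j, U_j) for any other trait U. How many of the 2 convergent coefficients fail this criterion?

Each convergent coefficient versus the relevant comparison correlations:
Neu (methods 1·2): 0.51 vs {0.74, 0.30} → fail.
Asr (methods 1·2): 0.46 vs {0.74, 0.30} → fail.
2 of 2 fail.

2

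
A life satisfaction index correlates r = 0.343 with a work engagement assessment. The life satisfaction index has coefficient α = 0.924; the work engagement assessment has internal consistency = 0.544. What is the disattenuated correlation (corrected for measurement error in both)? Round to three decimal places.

0.484

r_true = r_obs / √(r_xx · r_yy) = 0.343 / √(0.924 × 0.544) = 0.343 / √0.502656 = 0.343 / 0.7090 ≈ 0.484.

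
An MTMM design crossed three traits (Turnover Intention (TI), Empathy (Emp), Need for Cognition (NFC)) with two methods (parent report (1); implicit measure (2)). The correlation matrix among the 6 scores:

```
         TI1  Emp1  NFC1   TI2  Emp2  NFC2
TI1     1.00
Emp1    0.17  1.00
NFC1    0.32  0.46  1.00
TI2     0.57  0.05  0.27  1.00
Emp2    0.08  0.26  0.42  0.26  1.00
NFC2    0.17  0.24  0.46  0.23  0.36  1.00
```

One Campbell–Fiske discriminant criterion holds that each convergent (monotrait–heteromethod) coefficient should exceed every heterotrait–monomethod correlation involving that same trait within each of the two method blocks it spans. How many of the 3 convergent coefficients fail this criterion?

Each convergent coefficient versus the relevant comparison correlations:
TI (methods 1·2): 0.57 vs {0.17, 0.26, 0.32, 0.23} → pass.
Emp (methods 1·2): 0.26 vs {0.17, 0.26, 0.46, 0.36} → fail.
NFC (methods 1·2): 0.46 vs {0.32, 0.23, 0.46, 0.36} → fail.
2 of 3 fail.

2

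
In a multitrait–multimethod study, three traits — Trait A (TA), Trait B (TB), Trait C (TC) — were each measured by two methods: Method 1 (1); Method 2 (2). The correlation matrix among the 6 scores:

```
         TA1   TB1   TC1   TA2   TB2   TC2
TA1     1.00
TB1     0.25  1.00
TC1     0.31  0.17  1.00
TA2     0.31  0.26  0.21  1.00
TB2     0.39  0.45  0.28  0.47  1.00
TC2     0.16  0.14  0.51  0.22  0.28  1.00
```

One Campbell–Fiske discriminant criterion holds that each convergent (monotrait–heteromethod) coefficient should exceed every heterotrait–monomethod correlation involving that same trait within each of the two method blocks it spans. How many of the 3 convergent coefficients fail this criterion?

2

Each convergent coefficient versus the relevant comparison correlations:
TA (methods 1·2): 0.31 vs {0.25, 0.47, 0.31, 0.22} → fail.
TB (methods 1·2): 0.45 vs {0.25, 0.47, 0.17, 0.28} → fail.
TC (methods 1·2): 0.51 vs {0.31, 0.22, 0.17, 0.28} → pass.
2 of 3 fail.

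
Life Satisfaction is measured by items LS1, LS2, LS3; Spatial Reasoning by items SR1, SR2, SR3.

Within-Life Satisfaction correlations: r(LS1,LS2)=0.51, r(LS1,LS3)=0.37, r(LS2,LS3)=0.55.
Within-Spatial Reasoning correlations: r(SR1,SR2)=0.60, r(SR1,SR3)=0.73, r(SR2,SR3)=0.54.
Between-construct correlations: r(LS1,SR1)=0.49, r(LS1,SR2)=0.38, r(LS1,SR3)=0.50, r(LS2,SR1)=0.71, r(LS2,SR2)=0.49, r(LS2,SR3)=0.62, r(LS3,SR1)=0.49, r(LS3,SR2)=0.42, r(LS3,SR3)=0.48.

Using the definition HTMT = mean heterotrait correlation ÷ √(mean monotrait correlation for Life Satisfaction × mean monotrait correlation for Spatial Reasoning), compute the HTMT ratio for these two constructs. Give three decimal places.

Mean between = 4.58/9 = 0.5089.
Mean within-LS = 1.43/3 = 0.4767; mean within-SR = 1.87/3 = 0.6233.
Geometric mean = √(0.4767 × 0.6233) = 0.5451.
HTMT = 0.5089 / 0.5451 = 0.934.

0.934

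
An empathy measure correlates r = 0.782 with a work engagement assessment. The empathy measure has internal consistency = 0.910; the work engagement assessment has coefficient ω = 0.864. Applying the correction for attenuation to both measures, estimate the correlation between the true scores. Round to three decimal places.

r_true = r_obs / √(r_xx · r_yy) = 0.782 / √(0.910 × 0.864) = 0.782 / √0.786240 = 0.782 / 0.8867 ≈ 0.882.

0.882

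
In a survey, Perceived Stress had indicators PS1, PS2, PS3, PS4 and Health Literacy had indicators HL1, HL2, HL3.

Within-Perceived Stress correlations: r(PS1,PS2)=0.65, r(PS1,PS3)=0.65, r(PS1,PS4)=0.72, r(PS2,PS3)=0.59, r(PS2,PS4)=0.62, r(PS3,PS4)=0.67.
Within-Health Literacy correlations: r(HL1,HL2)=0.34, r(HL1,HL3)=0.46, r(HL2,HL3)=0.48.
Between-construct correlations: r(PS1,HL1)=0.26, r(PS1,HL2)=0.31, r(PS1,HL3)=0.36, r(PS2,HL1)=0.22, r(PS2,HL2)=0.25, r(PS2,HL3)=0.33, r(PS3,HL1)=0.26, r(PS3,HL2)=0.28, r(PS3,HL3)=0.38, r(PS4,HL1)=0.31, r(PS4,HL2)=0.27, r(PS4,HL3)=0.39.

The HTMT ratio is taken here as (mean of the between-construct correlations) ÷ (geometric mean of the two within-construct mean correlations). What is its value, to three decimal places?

0.573

Mean between = 3.62/12 = 0.3017.
Mean within-PS = 3.90/6 = 0.6500; mean within-HL = 1.28/3 = 0.4267.
Geometric mean = √(0.6500 × 0.4267) = 0.5266.
HTMT = 0.3017 / 0.5266 = 0.573.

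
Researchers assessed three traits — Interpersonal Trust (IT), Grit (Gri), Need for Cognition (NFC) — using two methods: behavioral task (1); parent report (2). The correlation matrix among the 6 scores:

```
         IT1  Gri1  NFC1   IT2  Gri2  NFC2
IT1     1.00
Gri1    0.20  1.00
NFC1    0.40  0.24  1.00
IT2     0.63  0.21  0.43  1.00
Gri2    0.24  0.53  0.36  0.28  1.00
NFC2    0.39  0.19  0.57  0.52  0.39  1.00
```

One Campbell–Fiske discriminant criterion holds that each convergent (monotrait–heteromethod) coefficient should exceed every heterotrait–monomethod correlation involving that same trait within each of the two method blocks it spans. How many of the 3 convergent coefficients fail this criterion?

Each convergent coefficient versus the relevant comparison correlations:
IT (methods 1·2): 0.63 vs {0.20, 0.28, 0.40, 0.52} → pass.
Gri (methods 1·2): 0.53 vs {0.20, 0.28, 0.24, 0.39} → pass.
NFC (methods 1·2): 0.57 vs {0.40, 0.52, 0.24, 0.39} → pass.
0 of 3 fail.

0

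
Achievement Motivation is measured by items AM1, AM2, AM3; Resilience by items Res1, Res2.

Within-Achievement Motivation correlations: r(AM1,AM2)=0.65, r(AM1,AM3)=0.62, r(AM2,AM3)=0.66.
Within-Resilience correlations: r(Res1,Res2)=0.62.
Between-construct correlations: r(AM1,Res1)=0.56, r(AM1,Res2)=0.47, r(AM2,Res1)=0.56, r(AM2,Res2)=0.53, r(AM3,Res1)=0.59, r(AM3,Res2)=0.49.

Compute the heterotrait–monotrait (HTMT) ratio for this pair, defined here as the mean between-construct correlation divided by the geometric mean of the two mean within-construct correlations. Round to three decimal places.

Between-construct mean = 3.20/6 = 0.5333.
Mean within-AM = 1.93/3 = 0.6433; mean within-Res = 0.62/1 = 0.6200.
Geometric mean = √(0.6433 × 0.6200) = 0.6315.
HTMT = 0.5333 / 0.6315 = 0.844.

0.844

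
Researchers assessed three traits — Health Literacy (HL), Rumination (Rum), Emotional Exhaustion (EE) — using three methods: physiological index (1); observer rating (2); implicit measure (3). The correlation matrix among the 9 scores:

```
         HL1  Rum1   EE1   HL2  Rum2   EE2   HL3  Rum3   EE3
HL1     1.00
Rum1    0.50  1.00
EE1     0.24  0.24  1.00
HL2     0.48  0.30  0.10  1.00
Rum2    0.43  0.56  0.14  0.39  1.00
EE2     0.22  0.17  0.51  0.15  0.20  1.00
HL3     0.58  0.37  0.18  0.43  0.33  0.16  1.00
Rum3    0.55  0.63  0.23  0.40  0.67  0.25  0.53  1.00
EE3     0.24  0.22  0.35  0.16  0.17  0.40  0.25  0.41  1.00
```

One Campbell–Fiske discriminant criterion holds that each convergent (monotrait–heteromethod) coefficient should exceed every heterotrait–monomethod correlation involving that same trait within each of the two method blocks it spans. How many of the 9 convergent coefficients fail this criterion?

Each convergent coefficient versus the relevant comparison correlations:
HL (methods 1·2): 0.48 vs {0.50, 0.39, 0.24, 0.15} → fail.
HL (methods 1·3): 0.58 vs {0.50, 0.53, 0.24, 0.25} → pass.
HL (methods 2·3): 0.43 vs {0.39, 0.53, 0.15, 0.25} → fail.
Rum (methods 1·2): 0.56 vs {0.50, 0.39, 0.24, 0.20} → pass.
Rum (methods 1·3): 0.63 vs {0.50, 0.53, 0.24, 0.41} → pass.
Rum (methods 2·3): 0.67 vs {0.39, 0.53, 0.20, 0.41} → pass.
EE (methods 1·2): 0.51 vs {0.24, 0.15, 0.24, 0.20} → pass.
EE (methods 1·3): 0.35 vs {0.24, 0.25, 0.24, 0.41} → fail.
EE (methods 2·3): 0.40 vs {0.15, 0.25, 0.20, 0.41} → fail.
4 of 9 fail.

4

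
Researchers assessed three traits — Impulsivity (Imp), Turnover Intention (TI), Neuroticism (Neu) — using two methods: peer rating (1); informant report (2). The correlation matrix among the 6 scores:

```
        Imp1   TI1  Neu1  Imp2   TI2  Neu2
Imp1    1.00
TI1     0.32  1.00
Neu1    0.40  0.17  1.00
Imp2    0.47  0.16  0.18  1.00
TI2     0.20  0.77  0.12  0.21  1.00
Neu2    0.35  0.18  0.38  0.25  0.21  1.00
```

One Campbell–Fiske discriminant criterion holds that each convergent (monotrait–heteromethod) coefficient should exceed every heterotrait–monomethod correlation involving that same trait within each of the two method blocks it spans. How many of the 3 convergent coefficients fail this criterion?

1

Each convergent coefficient versus the relevant comparison correlations:
Imp (methods 1·2): 0.47 vs {0.32, 0.21, 0.40, 0.25} → pass.
TI (methods 1·2): 0.77 vs {0.32, 0.21, 0.17, 0.21} → pass.
Neu (methods 1·2): 0.38 vs {0.40, 0.25, 0.17, 0.21} → fail.
1 of 3 fail.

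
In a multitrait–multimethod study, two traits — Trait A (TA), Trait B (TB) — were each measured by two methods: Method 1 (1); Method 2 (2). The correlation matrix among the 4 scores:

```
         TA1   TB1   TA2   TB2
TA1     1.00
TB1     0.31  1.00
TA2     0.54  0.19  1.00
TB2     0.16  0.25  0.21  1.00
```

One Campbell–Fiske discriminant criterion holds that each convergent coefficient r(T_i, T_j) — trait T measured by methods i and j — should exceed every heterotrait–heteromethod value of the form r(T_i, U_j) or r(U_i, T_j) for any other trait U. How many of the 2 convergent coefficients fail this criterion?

0

Checking each validity diagonal entry against its comparison values:
TA (methods 1·2): 0.54 vs {0.16, 0.19} → pass.
TB (methods 1·2): 0.25 vs {0.19, 0.16} → pass.
0 of 2 fail.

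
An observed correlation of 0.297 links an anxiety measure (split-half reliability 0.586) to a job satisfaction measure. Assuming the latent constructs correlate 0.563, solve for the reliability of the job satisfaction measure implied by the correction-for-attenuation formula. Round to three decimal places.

r_true = r_obs / √(r_xx · r_yy) ⇒ 0.563 = 0.297 / √(0.586 · r_yy).
√(0.586 · r_yy) = 0.297 / 0.563 = 0.5275; 0.586 · r_yy = 0.2783; r_yy = 0.2783 / 0.586 ≈ 0.475.

0.475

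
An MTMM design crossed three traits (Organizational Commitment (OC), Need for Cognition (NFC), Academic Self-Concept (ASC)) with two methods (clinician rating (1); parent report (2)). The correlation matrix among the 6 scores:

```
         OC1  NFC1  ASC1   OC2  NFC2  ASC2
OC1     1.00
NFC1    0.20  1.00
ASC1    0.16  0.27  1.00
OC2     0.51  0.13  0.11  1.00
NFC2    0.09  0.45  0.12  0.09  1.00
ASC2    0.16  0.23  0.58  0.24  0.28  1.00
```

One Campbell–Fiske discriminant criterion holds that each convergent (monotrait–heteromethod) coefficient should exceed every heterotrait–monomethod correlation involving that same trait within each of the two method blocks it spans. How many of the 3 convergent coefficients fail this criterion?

0

Convergent coefficients and their comparison sets:
OC (methods 1·2): 0.51 vs {0.20, 0.09, 0.16, 0.24} → pass.
NFC (methods 1·2): 0.45 vs {0.20, 0.09, 0.27, 0.28} → pass.
ASC (methods 1·2): 0.58 vs {0.16, 0.24, 0.27, 0.28} → pass.
0 of 3 fail.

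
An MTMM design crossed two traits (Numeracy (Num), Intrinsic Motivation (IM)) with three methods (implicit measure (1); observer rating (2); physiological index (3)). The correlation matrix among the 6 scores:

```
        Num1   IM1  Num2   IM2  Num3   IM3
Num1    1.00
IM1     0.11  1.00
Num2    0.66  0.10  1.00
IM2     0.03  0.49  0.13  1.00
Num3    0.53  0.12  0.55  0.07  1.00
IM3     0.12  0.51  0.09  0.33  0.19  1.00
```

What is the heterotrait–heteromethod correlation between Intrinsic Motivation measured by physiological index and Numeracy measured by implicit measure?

0.12

Different traits and methods: r(IM3, Num1) = 0.12.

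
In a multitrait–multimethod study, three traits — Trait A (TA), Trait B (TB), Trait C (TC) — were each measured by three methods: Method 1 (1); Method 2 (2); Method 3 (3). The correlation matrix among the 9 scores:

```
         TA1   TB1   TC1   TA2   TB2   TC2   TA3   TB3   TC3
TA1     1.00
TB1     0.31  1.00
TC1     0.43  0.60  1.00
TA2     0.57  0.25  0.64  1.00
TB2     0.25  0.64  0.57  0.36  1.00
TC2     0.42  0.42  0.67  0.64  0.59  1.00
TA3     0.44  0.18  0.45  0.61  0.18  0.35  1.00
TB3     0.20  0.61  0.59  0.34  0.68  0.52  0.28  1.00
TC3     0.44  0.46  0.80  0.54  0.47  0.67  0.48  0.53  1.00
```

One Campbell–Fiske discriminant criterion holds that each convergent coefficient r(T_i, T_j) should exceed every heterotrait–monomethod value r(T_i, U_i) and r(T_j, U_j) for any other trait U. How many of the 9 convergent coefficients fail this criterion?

3

Convergent coefficients and their comparison sets:
TA (methods 1·2): 0.57 vs {0.31, 0.36, 0.43, 0.64} → fail.
TA (methods 1·3): 0.44 vs {0.31, 0.28, 0.43, 0.48} → fail.
TA (methods 2·3): 0.61 vs {0.36, 0.28, 0.64, 0.48} → fail.
TB (methods 1·2): 0.64 vs {0.31, 0.36, 0.60, 0.59} → pass.
TB (methods 1·3): 0.61 vs {0.31, 0.28, 0.60, 0.53} → pass.
TB (methods 2·3): 0.68 vs {0.36, 0.28, 0.59, 0.53} → pass.
TC (methods 1·2): 0.67 vs {0.43, 0.64, 0.60, 0.59} → pass.
TC (methods 1·3): 0.80 vs {0.43, 0.48, 0.60, 0.53} → pass.
TC (methods 2·3): 0.67 vs {0.64, 0.48, 0.59, 0.53} → pass.
3 of 9 fail.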